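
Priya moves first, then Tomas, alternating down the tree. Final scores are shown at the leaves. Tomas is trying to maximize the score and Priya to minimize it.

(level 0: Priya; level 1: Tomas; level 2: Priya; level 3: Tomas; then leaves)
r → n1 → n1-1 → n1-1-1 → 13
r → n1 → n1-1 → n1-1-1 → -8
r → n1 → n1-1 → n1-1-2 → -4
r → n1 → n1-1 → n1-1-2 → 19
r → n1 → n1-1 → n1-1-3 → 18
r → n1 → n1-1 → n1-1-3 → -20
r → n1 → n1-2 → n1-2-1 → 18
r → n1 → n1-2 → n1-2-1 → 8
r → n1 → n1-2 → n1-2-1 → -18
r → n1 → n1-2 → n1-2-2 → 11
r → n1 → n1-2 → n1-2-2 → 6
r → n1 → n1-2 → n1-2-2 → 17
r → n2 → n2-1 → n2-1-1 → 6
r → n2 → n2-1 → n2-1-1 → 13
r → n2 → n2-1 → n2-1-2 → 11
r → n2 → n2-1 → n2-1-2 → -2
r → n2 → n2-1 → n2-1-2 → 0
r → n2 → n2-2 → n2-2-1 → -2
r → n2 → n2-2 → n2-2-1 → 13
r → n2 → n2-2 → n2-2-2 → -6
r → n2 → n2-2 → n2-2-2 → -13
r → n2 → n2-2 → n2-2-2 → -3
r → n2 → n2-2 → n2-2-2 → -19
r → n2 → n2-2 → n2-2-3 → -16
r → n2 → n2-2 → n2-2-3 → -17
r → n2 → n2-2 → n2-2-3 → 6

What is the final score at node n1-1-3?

n1-1-3 (Tomas): max(18, -20) = 18

18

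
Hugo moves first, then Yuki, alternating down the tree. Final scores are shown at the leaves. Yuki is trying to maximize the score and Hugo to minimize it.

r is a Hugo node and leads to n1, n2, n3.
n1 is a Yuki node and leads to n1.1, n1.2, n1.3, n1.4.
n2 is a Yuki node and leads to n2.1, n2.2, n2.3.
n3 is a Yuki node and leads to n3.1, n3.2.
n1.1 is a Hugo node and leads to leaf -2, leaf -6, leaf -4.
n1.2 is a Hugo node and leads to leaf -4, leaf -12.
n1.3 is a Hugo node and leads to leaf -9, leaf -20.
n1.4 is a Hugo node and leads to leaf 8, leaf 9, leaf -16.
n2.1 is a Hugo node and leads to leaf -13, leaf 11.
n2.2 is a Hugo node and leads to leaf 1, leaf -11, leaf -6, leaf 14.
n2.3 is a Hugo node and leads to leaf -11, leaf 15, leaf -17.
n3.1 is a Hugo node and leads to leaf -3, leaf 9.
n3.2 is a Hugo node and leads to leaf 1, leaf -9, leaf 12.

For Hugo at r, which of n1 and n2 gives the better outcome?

n2

n1.1 (Hugo): min(-2, -6, -4) = -6
n1.2 (Hugo): min(-4, -12) = -12
n1.3 (Hugo): min(-9, -20) = -20
n1.4 (Hugo): min(8, 9, -16) = -16
n1 (Yuki): max(-6, -12, -20, -16) = -6
n2.1 (Hugo): min(-13, 11) = -13
n2.2 (Hugo): min(1, -11, -6, 14) = -11
n2.3 (Hugo): min(-11, 15, -17) = -17
n2 (Yuki): max(-13, -11, -17) = -11
Hugo prefers the lower value; n1=-6, n2=-11. n2 is better since -11 < -6.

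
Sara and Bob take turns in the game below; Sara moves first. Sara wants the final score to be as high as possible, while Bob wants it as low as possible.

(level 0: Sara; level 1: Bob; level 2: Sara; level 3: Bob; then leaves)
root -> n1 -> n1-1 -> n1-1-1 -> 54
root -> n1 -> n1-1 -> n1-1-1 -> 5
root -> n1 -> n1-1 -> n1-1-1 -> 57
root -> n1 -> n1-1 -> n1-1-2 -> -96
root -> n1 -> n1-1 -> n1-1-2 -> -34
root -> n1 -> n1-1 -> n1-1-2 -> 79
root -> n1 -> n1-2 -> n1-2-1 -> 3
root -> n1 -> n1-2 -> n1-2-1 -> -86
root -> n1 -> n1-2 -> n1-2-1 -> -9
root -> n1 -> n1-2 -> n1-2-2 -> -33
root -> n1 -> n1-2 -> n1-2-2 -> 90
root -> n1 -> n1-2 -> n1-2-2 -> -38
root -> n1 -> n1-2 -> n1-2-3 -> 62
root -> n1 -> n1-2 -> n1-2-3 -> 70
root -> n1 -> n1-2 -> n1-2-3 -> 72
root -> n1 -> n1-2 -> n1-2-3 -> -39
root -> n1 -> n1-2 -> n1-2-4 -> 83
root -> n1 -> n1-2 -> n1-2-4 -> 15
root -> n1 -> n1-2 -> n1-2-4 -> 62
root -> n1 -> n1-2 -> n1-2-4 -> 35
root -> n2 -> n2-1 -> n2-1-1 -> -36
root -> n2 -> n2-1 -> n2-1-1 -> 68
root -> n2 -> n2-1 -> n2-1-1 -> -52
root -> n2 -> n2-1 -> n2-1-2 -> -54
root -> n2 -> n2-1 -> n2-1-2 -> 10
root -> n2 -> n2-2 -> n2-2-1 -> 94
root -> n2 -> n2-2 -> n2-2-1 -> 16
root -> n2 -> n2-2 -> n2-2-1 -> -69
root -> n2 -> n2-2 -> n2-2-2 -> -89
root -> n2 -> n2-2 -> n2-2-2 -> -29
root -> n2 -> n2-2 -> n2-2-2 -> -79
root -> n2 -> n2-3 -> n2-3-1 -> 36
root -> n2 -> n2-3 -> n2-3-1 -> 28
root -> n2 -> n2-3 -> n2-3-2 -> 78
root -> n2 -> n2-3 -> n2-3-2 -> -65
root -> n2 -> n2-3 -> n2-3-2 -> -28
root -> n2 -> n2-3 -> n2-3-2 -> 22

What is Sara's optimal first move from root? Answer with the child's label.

n1-1-1 (Bob): min(54, 5, 57) = 5
n1-1-2 (Bob): min(-96, -34, 79) = -96
n1-1 (Sara): max(5, -96) = 5
n1-2-1 (Bob): min(3, -86, -9) = -86
n1-2-2 (Bob): min(-33, 90, -38) = -38
n1-2-3 (Bob): min(62, 70, 72, -39) = -39
n1-2-4 (Bob): min(83, 15, 62, 35) = 15
n1-2 (Sara): max(-86, -38, -39, 15) = 15
n1 (Bob): min(5, 15) = 5
n2-1-1 (Bob): min(-36, 68, -52) = -52
n2-1-2 (Bob): min(-54, 10) = -54
n2-1 (Sara): max(-52, -54) = -52
n2-2-1 (Bob): min(94, 16, -69) = -69
n2-2-2 (Bob): min(-89, -29, -79) = -89
n2-2 (Sara): max(-69, -89) = -69
n2-3-1 (Bob): min(36, 28) = 28
n2-3-2 (Bob): min(78, -65, -28, 22) = -65
n2-3 (Sara): max(28, -65) = 28
n2 (Bob): min(-52, -69, 28) = -69
root (Sara): max(5, -69) = 5
Sara at root wants the highest of {n1=5, n2=-69}, so chooses n1.

n1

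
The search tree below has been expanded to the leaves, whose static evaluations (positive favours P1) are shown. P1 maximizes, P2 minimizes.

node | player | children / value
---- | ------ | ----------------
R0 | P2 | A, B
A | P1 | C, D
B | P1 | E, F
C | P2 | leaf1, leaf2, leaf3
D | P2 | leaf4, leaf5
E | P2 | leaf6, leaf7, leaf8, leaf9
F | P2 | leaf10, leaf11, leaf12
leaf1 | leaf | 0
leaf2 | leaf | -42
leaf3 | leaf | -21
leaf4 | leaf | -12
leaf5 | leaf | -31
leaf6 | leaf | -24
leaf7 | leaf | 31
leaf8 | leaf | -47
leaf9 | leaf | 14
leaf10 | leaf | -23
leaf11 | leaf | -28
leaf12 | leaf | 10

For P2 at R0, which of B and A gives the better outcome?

E (P2): min(-24, 31, -47, 14) = -47
F (P2): min(-23, -28, 10) = -28
B (P1): max(-47, -28) = -28
C (P2): min(0, -42, -21) = -42
D (P2): min(-12, -31) = -31
A (P1): max(-42, -31) = -31
P2 prefers the lower value; B=-28, A=-31. A is better since -31 < -28.

A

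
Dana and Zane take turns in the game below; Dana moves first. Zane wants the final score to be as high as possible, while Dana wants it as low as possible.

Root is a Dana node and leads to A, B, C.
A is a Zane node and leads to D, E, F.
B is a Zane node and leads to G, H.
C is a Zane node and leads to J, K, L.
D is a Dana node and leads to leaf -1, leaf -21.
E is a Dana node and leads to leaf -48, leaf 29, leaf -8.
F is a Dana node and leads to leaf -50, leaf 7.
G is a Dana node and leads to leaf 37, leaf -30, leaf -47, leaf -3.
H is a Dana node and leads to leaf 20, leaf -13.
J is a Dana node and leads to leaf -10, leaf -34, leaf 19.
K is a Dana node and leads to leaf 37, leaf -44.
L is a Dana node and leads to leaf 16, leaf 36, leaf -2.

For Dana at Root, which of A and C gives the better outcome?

D (Dana): min(-1, -21) = -21
E (Dana): min(-48, 29, -8) = -48
F (Dana): min(-50, 7) = -50
A (Zane): max(-21, -48, -50) = -21
J (Dana): min(-10, -34, 19) = -34
K (Dana): min(37, -44) = -44
L (Dana): min(16, 36, -2) = -2
C (Zane): max(-34, -44, -2) = -2
Dana prefers the lower value; A=-21, C=-2. A is better since -21 < -2.

A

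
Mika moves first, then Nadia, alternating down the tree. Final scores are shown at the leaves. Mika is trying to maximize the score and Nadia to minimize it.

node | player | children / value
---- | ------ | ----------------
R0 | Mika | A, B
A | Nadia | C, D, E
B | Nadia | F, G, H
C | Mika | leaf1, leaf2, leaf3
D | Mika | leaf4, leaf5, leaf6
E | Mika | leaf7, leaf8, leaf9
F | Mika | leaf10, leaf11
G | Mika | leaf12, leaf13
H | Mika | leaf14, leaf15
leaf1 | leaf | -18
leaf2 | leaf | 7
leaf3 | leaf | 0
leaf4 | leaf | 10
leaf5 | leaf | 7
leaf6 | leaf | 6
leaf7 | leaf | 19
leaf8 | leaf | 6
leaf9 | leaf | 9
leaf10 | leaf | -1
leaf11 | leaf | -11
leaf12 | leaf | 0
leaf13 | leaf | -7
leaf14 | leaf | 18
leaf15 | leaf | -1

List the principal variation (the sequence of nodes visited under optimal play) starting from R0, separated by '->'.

R0 -> A -> C -> leaf2

C (Mika): max(-18, 7, 0) = 7
D (Mika): max(10, 7, 6) = 10
E (Mika): max(19, 6, 9) = 19
A (Nadia): min(7, 10, 19) = 7
F (Mika): max(-1, -11) = -1
G (Mika): max(0, -7) = 0
H (Mika): max(18, -1) = 18
B (Nadia): min(-1, 0, 18) = -1
R0 (Mika): max(7, -1) = 7
At R0, Mika picks A (highest: 7).
At A, Nadia picks C (lowest: 7).
At C, Mika picks leaf2 (highest: 7).
Terminal value 7.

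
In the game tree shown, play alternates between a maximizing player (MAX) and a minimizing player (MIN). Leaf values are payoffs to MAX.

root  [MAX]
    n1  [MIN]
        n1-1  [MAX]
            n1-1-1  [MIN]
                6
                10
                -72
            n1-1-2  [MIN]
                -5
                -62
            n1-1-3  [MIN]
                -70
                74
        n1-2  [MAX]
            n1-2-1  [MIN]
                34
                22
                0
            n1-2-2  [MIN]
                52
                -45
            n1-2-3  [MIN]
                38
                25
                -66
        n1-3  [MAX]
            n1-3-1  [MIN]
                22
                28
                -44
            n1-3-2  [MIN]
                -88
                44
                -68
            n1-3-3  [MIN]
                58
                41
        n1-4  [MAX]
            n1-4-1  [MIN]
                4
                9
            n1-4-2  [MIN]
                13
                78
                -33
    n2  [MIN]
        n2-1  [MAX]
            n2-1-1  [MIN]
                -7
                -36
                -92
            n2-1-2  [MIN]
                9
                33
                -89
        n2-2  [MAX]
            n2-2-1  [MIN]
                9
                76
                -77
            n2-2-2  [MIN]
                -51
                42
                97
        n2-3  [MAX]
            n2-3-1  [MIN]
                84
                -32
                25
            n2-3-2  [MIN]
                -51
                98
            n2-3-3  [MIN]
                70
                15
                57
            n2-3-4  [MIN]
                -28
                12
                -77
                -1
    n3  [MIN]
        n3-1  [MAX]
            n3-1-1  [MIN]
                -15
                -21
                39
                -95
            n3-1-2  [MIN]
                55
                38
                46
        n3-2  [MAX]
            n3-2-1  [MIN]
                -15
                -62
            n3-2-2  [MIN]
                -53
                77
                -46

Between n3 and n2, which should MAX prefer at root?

n3

n3-1-1 (MIN): min(-15, -21, 39, -95) = -95
n3-1-2 (MIN): min(55, 38, 46) = 38
n3-1 (MAX): max(-95, 38) = 38
n3-2-1 (MIN): min(-15, -62) = -62
n3-2-2 (MIN): min(-53, 77, -46) = -53
n3-2 (MAX): max(-62, -53) = -53
n3 (MIN): min(38, -53) = -53
n2-1-1 (MIN): min(-7, -36, -92) = -92
n2-1-2 (MIN): min(9, 33, -89) = -89
n2-1 (MAX): max(-92, -89) = -89
n2-2-1 (MIN): min(9, 76, -77) = -77
n2-2-2 (MIN): min(-51, 42, 97) = -51
n2-2 (MAX): max(-77, -51) = -51
n2-3-1 (MIN): min(84, -32, 25) = -32
n2-3-2 (MIN): min(-51, 98) = -51
n2-3-3 (MIN): min(70, 15, 57) = 15
n2-3-4 (MIN): min(-28, 12, -77, -1) = -77
n2-3 (MAX): max(-32, -51, 15, -77) = 15
n2 (MIN): min(-89, -51, 15) = -89
MAX prefers the higher value; n3=-53, n2=-89. n3 is better since -53 > -89.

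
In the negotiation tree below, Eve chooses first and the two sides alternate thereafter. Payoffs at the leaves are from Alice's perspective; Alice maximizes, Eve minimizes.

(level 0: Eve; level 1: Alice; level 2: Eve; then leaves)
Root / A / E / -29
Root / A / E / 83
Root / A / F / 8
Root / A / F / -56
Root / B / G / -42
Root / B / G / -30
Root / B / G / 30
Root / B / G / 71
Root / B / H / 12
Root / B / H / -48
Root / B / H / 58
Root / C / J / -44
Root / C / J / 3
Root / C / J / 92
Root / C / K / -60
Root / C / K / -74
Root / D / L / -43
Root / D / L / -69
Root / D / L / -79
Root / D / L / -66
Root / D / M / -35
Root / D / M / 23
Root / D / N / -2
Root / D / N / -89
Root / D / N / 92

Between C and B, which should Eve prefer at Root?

C

J (Eve): min(-44, 3, 92) = -44
K (Eve): min(-60, -74) = -74
C (Alice): max(-44, -74) = -44
G (Eve): min(-42, -30, 30, 71) = -42
H (Eve): min(12, -48, 58) = -48
B (Alice): max(-42, -48) = -42
Eve prefers the lower value; C=-44, B=-42. C is better since -44 < -42.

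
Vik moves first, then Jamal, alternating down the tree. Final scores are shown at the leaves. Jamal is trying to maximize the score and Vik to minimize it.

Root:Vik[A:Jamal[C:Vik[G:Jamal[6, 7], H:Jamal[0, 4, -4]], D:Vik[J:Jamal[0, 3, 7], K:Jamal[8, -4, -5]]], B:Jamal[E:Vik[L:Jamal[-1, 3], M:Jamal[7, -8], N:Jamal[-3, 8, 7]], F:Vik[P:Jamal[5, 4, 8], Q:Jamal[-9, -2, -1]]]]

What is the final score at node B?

L (Jamal): max(-1, 3) = 3
M (Jamal): max(7, -8) = 7
N (Jamal): max(-3, 8, 7) = 8
E (Vik): min(3, 7, 8) = 3
P (Jamal): max(5, 4, 8) = 8
Q (Jamal): max(-9, -2, -1) = -1
F (Vik): min(8, -1) = -1
B (Jamal): max(3, -1) = 3

3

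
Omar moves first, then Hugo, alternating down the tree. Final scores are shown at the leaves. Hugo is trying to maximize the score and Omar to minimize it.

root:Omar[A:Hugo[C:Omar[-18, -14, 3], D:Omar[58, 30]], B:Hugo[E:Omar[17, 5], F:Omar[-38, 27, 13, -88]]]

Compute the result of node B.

5

E (Omar): min(17, 5) = 5
F (Omar): min(-38, 27, 13, -88) = -88
B (Hugo): max(5, -88) = 5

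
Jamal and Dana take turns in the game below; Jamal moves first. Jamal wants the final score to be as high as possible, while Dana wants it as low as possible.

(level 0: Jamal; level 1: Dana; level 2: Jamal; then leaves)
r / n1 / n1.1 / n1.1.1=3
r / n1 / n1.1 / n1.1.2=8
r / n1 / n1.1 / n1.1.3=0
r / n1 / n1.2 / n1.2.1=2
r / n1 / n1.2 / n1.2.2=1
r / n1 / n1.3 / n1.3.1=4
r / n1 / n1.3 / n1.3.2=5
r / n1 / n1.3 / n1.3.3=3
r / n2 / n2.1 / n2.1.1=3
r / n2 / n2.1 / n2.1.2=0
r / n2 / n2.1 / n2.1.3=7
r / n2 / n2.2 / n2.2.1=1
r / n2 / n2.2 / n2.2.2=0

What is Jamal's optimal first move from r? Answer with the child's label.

n1

n1.1 (Jamal): max(3, 8, 0) = 8
n1.2 (Jamal): max(2, 1) = 2
n1.3 (Jamal): max(4, 5, 3) = 5
n1 (Dana): min(8, 2, 5) = 2
n2.1 (Jamal): max(3, 0, 7) = 7
n2.2 (Jamal): max(1, 0) = 1
n2 (Dana): min(7, 1) = 1
r (Jamal): max(2, 1) = 2
Jamal at r wants the highest of {n1=2, n2=1}, so chooses n1.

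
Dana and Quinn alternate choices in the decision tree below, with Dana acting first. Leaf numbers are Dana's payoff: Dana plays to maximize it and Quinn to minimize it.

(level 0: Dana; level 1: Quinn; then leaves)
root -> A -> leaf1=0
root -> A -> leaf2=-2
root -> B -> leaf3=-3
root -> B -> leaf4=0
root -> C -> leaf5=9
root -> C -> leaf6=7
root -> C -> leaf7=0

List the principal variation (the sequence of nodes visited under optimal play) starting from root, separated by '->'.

root -> C -> leaf7

A (Quinn): min(0, -2) = -2
B (Quinn): min(-3, 0) = -3
C (Quinn): min(9, 7, 0) = 0
root (Dana): max(-2, -3, 0) = 0
At root, Dana picks C (highest: 0).
At C, Quinn picks leaf7 (lowest: 0).
Terminal value 0.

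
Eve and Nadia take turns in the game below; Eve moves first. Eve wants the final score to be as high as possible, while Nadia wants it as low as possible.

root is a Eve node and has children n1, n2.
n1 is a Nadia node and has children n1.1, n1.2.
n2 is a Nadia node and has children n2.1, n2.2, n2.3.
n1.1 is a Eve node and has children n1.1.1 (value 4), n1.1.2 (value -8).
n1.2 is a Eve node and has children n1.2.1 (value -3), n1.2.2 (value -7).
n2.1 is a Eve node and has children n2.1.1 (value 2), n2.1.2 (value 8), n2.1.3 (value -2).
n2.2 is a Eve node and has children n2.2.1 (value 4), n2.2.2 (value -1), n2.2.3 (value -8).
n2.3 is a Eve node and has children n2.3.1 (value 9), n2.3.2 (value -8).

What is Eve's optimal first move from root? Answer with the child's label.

n1.1 (Eve): max(4, -8) = 4
n1.2 (Eve): max(-3, -7) = -3
n1 (Nadia): min(4, -3) = -3
n2.1 (Eve): max(2, 8, -2) = 8
n2.2 (Eve): max(4, -1, -8) = 4
n2.3 (Eve): max(9, -8) = 9
n2 (Nadia): min(8, 4, 9) = 4
root (Eve): max(-3, 4) = 4
Eve at root wants the highest of {n1=-3, n2=4}, so chooses n2.

n2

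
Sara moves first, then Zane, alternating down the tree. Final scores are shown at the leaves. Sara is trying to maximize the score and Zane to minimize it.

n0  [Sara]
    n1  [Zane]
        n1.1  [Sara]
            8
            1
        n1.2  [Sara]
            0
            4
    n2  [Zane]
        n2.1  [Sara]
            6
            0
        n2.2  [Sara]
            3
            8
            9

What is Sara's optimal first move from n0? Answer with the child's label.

n2

n1.1 (Sara): max(8, 1) = 8
n1.2 (Sara): max(0, 4) = 4
n1 (Zane): min(8, 4) = 4
n2.1 (Sara): max(6, 0) = 6
n2.2 (Sara): max(3, 8, 9) = 9
n2 (Zane): min(6, 9) = 6
n0 (Sara): max(4, 6) = 6
Sara at n0 wants the highest of {n1=4, n2=6}, so chooses n2.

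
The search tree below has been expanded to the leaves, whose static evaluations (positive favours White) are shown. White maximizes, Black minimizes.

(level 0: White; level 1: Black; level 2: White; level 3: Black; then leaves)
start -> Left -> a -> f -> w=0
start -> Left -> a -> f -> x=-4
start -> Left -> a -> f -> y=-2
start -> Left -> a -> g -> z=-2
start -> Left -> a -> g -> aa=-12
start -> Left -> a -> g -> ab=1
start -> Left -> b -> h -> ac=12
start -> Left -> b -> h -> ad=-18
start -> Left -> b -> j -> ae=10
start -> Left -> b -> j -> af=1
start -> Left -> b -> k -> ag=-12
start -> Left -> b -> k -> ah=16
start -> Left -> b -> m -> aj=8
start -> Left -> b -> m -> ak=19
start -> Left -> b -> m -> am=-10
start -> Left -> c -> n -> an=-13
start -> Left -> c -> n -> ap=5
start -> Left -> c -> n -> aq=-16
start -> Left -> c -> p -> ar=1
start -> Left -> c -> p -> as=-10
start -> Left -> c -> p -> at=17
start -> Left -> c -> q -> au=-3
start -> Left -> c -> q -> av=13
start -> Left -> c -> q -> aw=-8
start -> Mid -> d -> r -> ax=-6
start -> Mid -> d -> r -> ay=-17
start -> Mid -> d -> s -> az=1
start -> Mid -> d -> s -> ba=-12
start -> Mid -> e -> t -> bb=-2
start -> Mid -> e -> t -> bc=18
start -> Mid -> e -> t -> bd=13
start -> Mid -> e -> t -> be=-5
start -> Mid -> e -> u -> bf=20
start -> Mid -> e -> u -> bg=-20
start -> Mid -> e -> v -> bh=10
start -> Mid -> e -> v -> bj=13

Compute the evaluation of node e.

10

t (Black): min(-2, 18, 13, -5) = -5
u (Black): min(20, -20) = -20
v (Black): min(10, 13) = 10
e (White): max(-5, -20, 10) = 10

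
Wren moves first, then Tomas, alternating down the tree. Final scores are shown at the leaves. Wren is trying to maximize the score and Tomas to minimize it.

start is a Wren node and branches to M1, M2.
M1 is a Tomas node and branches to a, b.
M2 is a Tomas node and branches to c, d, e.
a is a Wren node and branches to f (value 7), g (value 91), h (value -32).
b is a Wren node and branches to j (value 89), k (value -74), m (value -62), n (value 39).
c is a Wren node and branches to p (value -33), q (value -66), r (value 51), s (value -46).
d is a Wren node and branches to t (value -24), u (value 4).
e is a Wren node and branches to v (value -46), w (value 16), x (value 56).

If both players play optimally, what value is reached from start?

a (Wren): max(7, 91, -32) = 91
b (Wren): max(89, -74, -62, 39) = 89
M1 (Tomas): min(91, 89) = 89
c (Wren): max(-33, -66, 51, -46) = 51
d (Wren): max(-24, 4) = 4
e (Wren): max(-46, 16, 56) = 56
M2 (Tomas): min(51, 4, 56) = 4
start (Wren): max(89, 4) = 89

89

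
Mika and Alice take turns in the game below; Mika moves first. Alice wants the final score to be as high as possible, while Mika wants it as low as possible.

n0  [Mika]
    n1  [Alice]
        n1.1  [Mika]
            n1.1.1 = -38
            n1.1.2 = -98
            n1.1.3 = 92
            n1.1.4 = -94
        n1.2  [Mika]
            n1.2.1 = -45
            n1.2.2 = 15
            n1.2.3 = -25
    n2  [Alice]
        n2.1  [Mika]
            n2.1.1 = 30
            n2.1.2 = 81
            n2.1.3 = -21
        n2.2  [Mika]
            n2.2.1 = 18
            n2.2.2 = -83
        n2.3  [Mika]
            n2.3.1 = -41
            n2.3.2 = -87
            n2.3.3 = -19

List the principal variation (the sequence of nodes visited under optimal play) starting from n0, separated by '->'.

n1.1 (Mika): min(-38, -98, 92, -94) = -98
n1.2 (Mika): min(-45, 15, -25) = -45
n1 (Alice): max(-98, -45) = -45
n2.1 (Mika): min(30, 81, -21) = -21
n2.2 (Mika): min(18, -83) = -83
n2.3 (Mika): min(-41, -87, -19) = -87
n2 (Alice): max(-21, -83, -87) = -21
n0 (Mika): min(-45, -21) = -45
At n0, Mika picks n1 (lowest: -45).
At n1, Alice picks n1.2 (highest: -45).
At n1.2, Mika picks n1.2.1 (lowest: -45).
Terminal value -45.

n0 -> n1 -> n1.2 -> n1.2.1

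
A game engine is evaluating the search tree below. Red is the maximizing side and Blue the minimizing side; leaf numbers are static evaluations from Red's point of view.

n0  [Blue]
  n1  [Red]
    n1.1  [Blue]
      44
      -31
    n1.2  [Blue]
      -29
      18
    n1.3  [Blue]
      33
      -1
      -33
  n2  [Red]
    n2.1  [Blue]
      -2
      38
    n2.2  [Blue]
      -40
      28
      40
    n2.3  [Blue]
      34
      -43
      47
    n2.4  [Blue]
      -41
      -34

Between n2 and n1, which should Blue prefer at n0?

n2.1 (Blue): min(-2, 38) = -2
n2.2 (Blue): min(-40, 28, 40) = -40
n2.3 (Blue): min(34, -43, 47) = -43
n2.4 (Blue): min(-41, -34) = -41
n2 (Red): max(-2, -40, -43, -41) = -2
n1.1 (Blue): min(44, -31) = -31
n1.2 (Blue): min(-29, 18) = -29
n1.3 (Blue): min(33, -1, -33) = -33
n1 (Red): max(-31, -29, -33) = -29
Blue prefers the lower value; n2=-2, n1=-29. n1 is better since -29 < -2.

n1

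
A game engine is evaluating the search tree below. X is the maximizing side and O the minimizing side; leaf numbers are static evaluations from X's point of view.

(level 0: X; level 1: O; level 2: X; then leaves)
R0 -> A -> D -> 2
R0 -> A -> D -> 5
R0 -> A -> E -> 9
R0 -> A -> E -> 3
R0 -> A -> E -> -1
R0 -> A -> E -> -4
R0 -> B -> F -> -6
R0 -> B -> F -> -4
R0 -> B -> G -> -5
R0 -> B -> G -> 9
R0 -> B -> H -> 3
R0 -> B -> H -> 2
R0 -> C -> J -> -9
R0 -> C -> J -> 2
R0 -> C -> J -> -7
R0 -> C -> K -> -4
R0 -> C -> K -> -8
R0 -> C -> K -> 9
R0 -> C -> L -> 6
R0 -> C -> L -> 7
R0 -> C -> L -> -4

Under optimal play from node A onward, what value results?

5

D (X): max(2, 5) = 5
E (X): max(9, 3, -1, -4) = 9
A (O): min(5, 9) = 5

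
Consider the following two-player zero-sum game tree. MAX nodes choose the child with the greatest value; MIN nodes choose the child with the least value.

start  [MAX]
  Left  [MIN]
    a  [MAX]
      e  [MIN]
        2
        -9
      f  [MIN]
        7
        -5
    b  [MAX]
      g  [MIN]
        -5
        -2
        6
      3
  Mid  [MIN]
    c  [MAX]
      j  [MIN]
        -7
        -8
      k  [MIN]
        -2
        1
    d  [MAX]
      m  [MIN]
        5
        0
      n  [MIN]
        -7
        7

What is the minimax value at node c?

j (MIN): min(-7, -8) = -8
k (MIN): min(-2, 1) = -2
c (MAX): max(-8, -2) = -2

-2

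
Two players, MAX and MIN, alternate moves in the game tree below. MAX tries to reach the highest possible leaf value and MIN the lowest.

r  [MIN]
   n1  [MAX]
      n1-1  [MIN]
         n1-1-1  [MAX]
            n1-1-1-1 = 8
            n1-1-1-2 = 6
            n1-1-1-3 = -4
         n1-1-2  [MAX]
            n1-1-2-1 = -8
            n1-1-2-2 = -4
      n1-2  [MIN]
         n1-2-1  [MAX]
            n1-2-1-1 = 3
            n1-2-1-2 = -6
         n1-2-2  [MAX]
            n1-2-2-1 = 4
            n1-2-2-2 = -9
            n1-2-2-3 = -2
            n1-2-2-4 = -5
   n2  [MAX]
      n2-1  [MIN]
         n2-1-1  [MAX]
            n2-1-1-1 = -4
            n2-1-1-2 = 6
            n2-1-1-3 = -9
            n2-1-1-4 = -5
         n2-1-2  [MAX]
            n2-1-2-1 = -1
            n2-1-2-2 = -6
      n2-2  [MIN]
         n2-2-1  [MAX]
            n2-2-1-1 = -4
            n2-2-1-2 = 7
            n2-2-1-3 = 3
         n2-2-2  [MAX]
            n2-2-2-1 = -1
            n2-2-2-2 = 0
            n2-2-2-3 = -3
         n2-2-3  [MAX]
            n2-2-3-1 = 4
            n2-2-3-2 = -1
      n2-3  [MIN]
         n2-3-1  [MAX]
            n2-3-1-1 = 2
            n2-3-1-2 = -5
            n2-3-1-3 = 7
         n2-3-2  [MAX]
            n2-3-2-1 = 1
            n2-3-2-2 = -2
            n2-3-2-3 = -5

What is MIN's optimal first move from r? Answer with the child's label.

n2

n1-1-1 (MAX): max(8, 6, -4) = 8
n1-1-2 (MAX): max(-8, -4) = -4
n1-1 (MIN): min(8, -4) = -4
n1-2-1 (MAX): max(3, -6) = 3
n1-2-2 (MAX): max(4, -9, -2, -5) = 4
n1-2 (MIN): min(3, 4) = 3
n1 (MAX): max(-4, 3) = 3
n2-1-1 (MAX): max(-4, 6, -9, -5) = 6
n2-1-2 (MAX): max(-1, -6) = -1
n2-1 (MIN): min(6, -1) = -1
n2-2-1 (MAX): max(-4, 7, 3) = 7
n2-2-2 (MAX): max(-1, 0, -3) = 0
n2-2-3 (MAX): max(4, -1) = 4
n2-2 (MIN): min(7, 0, 4) = 0
n2-3-1 (MAX): max(2, -5, 7) = 7
n2-3-2 (MAX): max(1, -2, -5) = 1
n2-3 (MIN): min(7, 1) = 1
n2 (MAX): max(-1, 0, 1) = 1
r (MIN): min(3, 1) = 1
MIN at r wants the lowest of {n1=3, n2=1}, so chooses n2.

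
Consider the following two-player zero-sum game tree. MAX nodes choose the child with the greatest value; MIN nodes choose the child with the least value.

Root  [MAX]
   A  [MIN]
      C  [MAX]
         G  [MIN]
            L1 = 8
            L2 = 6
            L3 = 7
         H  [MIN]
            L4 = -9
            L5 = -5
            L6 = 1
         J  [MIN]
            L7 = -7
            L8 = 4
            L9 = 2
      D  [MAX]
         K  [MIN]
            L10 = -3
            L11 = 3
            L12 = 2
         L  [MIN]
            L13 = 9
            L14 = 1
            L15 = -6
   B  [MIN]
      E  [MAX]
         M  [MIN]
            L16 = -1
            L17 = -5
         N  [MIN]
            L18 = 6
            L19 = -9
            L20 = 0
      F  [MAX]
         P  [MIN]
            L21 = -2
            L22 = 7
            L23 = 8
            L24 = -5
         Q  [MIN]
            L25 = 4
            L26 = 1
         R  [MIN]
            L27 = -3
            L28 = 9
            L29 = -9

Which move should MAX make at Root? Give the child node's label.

A

G (MIN): min(8, 6, 7) = 6
H (MIN): min(-9, -5, 1) = -9
J (MIN): min(-7, 4, 2) = -7
C (MAX): max(6, -9, -7) = 6
K (MIN): min(-3, 3, 2) = -3
L (MIN): min(9, 1, -6) = -6
D (MAX): max(-3, -6) = -3
A (MIN): min(6, -3) = -3
M (MIN): min(-1, -5) = -5
N (MIN): min(6, -9, 0) = -9
E (MAX): max(-5, -9) = -5
P (MIN): min(-2, 7, 8, -5) = -5
Q (MIN): min(4, 1) = 1
R (MIN): min(-3, 9, -9) = -9
F (MAX): max(-5, 1, -9) = 1
B (MIN): min(-5, 1) = -5
Root (MAX): max(-3, -5) = -3
MAX at Root wants the highest of {A=-3, B=-5}, so chooses A.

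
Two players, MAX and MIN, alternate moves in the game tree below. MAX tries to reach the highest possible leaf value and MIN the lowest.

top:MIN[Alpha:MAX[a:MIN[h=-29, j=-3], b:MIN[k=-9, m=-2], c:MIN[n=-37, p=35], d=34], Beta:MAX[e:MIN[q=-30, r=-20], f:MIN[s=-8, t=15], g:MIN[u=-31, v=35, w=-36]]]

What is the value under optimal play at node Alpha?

34

a (MIN): min(-29, -3) = -29
b (MIN): min(-9, -2) = -9
c (MIN): min(-37, 35) = -37
Alpha (MAX): max(-29, -9, -37, 34) = 34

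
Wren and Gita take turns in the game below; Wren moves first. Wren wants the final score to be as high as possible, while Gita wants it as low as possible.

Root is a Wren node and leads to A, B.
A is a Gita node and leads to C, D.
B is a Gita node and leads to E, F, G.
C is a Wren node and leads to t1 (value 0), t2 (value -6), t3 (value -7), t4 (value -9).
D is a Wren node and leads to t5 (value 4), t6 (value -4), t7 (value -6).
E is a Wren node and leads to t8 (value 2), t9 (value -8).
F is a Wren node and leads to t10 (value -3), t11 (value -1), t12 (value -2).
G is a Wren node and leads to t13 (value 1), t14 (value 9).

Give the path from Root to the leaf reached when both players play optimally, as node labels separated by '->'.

Root -> A -> C -> t1

C (Wren): max(0, -6, -7, -9) = 0
D (Wren): max(4, -4, -6) = 4
A (Gita): min(0, 4) = 0
E (Wren): max(2, -8) = 2
F (Wren): max(-3, -1, -2) = -1
G (Wren): max(1, 9) = 9
B (Gita): min(2, -1, 9) = -1
Root (Wren): max(0, -1) = 0
At Root, Wren picks A (highest: 0).
At A, Gita picks C (lowest: 0).
At C, Wren picks t1 (highest: 0).
Terminal value 0.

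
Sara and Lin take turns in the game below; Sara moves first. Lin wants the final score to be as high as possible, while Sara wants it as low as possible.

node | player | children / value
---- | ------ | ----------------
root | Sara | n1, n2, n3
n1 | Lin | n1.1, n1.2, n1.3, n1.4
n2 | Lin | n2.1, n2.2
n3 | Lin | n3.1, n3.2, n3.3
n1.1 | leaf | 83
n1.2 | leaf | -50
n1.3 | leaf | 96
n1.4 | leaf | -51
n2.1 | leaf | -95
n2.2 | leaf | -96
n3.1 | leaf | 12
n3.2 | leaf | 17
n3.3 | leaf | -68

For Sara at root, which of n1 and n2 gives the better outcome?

n2

n1 (Lin): max(83, -50, 96, -51) = 96
n2 (Lin): max(-95, -96) = -95
Sara prefers the lower value; n1=96, n2=-95. n2 is better since -95 < 96.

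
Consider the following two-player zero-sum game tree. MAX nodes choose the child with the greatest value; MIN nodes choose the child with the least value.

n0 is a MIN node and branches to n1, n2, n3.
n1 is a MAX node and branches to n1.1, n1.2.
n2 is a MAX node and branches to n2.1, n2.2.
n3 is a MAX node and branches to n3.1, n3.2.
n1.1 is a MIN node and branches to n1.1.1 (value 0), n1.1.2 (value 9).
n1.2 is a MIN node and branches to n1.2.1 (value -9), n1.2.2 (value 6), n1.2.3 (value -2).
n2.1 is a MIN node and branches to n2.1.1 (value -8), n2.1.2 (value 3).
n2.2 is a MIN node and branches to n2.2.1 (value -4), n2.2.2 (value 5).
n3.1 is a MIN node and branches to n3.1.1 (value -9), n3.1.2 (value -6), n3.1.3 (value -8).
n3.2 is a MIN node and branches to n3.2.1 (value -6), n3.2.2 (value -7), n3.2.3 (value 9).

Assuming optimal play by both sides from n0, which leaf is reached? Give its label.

n3.2.2

n1.1 (MIN): min(0, 9) = 0
n1.2 (MIN): min(-9, 6, -2) = -9
n1 (MAX): max(0, -9) = 0
n2.1 (MIN): min(-8, 3) = -8
n2.2 (MIN): min(-4, 5) = -4
n2 (MAX): max(-8, -4) = -4
n3.1 (MIN): min(-9, -6, -8) = -9
n3.2 (MIN): min(-6, -7, 9) = -7
n3 (MAX): max(-9, -7) = -7
n0 (MIN): min(0, -4, -7) = -7
At n0, MIN picks n3 (lowest: -7).
At n3, MAX picks n3.2 (highest: -7).
At n3.2, MIN picks n3.2.2 (lowest: -7).
Terminal value -7.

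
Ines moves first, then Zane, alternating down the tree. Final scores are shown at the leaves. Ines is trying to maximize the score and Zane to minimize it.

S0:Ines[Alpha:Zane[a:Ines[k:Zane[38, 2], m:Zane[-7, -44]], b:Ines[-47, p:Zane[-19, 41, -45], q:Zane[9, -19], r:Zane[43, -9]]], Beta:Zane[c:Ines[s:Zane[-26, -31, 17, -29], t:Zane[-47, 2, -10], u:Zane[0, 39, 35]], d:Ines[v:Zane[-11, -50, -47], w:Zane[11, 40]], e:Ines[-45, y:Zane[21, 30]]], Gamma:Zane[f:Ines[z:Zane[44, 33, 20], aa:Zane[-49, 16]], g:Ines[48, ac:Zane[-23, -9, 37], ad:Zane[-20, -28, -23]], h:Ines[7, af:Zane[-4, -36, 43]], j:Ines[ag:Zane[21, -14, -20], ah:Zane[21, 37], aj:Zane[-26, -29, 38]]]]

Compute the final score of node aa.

aa (Zane): min(-49, 16) = -49

-49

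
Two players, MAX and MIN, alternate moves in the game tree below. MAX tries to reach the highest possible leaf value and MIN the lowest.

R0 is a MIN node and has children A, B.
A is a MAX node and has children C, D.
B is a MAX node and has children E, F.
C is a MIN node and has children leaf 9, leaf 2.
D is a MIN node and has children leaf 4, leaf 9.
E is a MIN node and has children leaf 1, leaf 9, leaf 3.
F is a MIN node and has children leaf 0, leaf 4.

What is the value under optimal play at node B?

E (MIN): min(1, 9, 3) = 1
F (MIN): min(0, 4) = 0
B (MAX): max(1, 0) = 1

1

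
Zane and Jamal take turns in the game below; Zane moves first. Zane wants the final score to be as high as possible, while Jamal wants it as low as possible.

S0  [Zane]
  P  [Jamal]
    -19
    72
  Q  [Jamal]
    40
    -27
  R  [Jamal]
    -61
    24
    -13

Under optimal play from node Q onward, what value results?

Q (Jamal): min(40, -27) = -27

-27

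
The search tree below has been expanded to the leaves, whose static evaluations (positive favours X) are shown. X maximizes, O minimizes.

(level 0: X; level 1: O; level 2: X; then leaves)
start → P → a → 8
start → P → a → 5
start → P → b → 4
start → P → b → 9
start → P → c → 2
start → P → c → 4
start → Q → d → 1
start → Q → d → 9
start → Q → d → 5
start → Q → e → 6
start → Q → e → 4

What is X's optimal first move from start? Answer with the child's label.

Q

a (X): max(8, 5) = 8
b (X): max(4, 9) = 9
c (X): max(2, 4) = 4
P (O): min(8, 9, 4) = 4
d (X): max(1, 9, 5) = 9
e (X): max(6, 4) = 6
Q (O): min(9, 6) = 6
start (X): max(4, 6) = 6
X at start wants the highest of {P=4, Q=6}, so chooses Q.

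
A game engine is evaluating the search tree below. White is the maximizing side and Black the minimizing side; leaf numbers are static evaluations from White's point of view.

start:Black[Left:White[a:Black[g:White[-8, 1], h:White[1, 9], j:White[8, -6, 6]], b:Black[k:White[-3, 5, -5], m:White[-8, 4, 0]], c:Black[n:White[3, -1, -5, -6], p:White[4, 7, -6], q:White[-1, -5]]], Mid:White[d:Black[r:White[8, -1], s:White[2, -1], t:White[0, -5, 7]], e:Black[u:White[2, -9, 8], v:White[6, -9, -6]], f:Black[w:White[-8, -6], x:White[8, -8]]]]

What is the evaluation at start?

g (White): max(-8, 1) = 1
h (White): max(1, 9) = 9
j (White): max(8, -6, 6) = 8
a (Black): min(1, 9, 8) = 1
k (White): max(-3, 5, -5) = 5
m (White): max(-8, 4, 0) = 4
b (Black): min(5, 4) = 4
n (White): max(3, -1, -5, -6) = 3
p (White): max(4, 7, -6) = 7
q (White): max(-1, -5) = -1
c (Black): min(3, 7, -1) = -1
Left (White): max(1, 4, -1) = 4
r (White): max(8, -1) = 8
s (White): max(2, -1) = 2
t (White): max(0, -5, 7) = 7
d (Black): min(8, 2, 7) = 2
u (White): max(2, -9, 8) = 8
v (White): max(6, -9, -6) = 6
e (Black): min(8, 6) = 6
w (White): max(-8, -6) = -6
x (White): max(8, -8) = 8
f (Black): min(-6, 8) = -6
Mid (White): max(2, 6, -6) = 6
start (Black): min(4, 6) = 4

4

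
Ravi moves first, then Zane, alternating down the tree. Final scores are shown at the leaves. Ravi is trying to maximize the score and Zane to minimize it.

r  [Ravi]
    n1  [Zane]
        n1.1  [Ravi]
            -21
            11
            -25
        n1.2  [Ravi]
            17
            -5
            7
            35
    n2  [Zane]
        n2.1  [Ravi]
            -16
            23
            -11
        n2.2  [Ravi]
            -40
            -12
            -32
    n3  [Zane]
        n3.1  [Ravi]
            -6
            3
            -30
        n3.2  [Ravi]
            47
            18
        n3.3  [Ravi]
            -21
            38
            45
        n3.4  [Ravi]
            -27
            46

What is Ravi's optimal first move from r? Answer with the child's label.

n1

n1.1 (Ravi): max(-21, 11, -25) = 11
n1.2 (Ravi): max(17, -5, 7, 35) = 35
n1 (Zane): min(11, 35) = 11
n2.1 (Ravi): max(-16, 23, -11) = 23
n2.2 (Ravi): max(-40, -12, -32) = -12
n2 (Zane): min(23, -12) = -12
n3.1 (Ravi): max(-6, 3, -30) = 3
n3.2 (Ravi): max(47, 18) = 47
n3.3 (Ravi): max(-21, 38, 45) = 45
n3.4 (Ravi): max(-27, 46) = 46
n3 (Zane): min(3, 47, 45, 46) = 3
r (Ravi): max(11, -12, 3) = 11
Ravi at r wants the highest of {n1=11, n2=-12, n3=3}, so chooses n1.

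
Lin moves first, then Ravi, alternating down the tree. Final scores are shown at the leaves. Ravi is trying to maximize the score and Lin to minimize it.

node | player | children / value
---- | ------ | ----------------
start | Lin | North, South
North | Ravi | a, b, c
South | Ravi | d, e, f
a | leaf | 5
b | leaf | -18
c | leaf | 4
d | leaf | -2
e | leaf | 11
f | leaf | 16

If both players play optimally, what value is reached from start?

North (Ravi): max(5, -18, 4) = 5
South (Ravi): max(-2, 11, 16) = 16
start (Lin): min(5, 16) = 5

5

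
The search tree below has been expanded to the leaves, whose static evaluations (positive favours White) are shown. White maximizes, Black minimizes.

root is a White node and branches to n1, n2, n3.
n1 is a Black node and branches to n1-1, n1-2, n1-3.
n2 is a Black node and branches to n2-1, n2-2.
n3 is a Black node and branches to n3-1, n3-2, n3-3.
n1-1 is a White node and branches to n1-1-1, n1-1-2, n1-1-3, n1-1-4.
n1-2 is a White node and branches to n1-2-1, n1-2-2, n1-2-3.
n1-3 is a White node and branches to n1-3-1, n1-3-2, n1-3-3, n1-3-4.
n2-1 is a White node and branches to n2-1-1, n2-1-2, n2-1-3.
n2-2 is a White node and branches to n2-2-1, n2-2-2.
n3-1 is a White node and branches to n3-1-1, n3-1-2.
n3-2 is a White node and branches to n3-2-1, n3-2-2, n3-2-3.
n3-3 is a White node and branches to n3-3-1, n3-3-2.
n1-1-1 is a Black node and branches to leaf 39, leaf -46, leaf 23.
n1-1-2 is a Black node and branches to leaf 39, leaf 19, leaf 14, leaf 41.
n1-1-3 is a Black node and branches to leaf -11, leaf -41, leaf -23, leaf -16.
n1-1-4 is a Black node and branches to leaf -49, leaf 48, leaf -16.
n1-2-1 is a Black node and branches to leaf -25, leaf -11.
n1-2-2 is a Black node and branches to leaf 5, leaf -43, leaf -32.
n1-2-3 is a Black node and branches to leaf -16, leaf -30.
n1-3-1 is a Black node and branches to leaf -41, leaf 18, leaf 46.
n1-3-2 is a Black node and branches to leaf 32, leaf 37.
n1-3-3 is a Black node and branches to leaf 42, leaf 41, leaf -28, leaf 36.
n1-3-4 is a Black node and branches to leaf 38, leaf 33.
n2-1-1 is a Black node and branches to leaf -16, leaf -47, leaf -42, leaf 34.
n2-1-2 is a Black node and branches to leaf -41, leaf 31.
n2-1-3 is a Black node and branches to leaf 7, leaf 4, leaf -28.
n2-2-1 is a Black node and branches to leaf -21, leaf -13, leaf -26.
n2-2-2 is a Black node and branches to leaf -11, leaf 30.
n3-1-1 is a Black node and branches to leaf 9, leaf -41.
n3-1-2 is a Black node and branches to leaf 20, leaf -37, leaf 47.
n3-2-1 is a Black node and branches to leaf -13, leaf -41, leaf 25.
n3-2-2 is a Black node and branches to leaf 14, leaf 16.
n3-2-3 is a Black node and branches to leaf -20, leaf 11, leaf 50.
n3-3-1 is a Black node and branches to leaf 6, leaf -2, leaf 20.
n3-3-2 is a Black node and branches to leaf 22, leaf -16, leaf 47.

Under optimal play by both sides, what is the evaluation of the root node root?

-25

n1-1-1 (Black): min(39, -46, 23) = -46
n1-1-2 (Black): min(39, 19, 14, 41) = 14
n1-1-3 (Black): min(-11, -41, -23, -16) = -41
n1-1-4 (Black): min(-49, 48, -16) = -49
n1-1 (White): max(-46, 14, -41, -49) = 14
n1-2-1 (Black): min(-25, -11) = -25
n1-2-2 (Black): min(5, -43, -32) = -43
n1-2-3 (Black): min(-16, -30) = -30
n1-2 (White): max(-25, -43, -30) = -25
n1-3-1 (Black): min(-41, 18, 46) = -41
n1-3-2 (Black): min(32, 37) = 32
n1-3-3 (Black): min(42, 41, -28, 36) = -28
n1-3-4 (Black): min(38, 33) = 33
n1-3 (White): max(-41, 32, -28, 33) = 33
n1 (Black): min(14, -25, 33) = -25
n2-1-1 (Black): min(-16, -47, -42, 34) = -47
n2-1-2 (Black): min(-41, 31) = -41
n2-1-3 (Black): min(7, 4, -28) = -28
n2-1 (White): max(-47, -41, -28) = -28
n2-2-1 (Black): min(-21, -13, -26) = -26
n2-2-2 (Black): min(-11, 30) = -11
n2-2 (White): max(-26, -11) = -11
n2 (Black): min(-28, -11) = -28
n3-1-1 (Black): min(9, -41) = -41
n3-1-2 (Black): min(20, -37, 47) = -37
n3-1 (White): max(-41, -37) = -37
n3-2-1 (Black): min(-13, -41, 25) = -41
n3-2-2 (Black): min(14, 16) = 14
n3-2-3 (Black): min(-20, 11, 50) = -20
n3-2 (White): max(-41, 14, -20) = 14
n3-3-1 (Black): min(6, -2, 20) = -2
n3-3-2 (Black): min(22, -16, 47) = -16
n3-3 (White): max(-2, -16) = -2
n3 (Black): min(-37, 14, -2) = -37
root (White): max(-25, -28, -37) = -25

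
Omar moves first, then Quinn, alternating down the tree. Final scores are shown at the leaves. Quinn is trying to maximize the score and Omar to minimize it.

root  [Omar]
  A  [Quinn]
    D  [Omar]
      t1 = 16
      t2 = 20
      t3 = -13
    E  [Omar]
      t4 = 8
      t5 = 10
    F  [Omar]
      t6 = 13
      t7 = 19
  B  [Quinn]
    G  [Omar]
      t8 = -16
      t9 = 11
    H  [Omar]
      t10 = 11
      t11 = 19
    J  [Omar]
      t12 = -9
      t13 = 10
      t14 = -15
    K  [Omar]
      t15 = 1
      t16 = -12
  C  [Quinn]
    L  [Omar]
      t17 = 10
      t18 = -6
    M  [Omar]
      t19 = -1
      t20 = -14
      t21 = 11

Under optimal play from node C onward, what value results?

-6

L (Omar): min(10, -6) = -6
M (Omar): min(-1, -14, 11) = -14
C (Quinn): max(-6, -14) = -6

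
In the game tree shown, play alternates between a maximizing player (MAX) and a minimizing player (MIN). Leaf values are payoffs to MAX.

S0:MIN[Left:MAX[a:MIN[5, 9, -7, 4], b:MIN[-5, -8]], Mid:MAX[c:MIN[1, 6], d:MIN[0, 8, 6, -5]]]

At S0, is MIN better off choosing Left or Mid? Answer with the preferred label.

a (MIN): min(5, 9, -7, 4) = -7
b (MIN): min(-5, -8) = -8
Left (MAX): max(-7, -8) = -7
c (MIN): min(1, 6) = 1
d (MIN): min(0, 8, 6, -5) = -5
Mid (MAX): max(1, -5) = 1
MIN prefers the lower value; Left=-7, Mid=1. Left is better since -7 < 1.

Left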